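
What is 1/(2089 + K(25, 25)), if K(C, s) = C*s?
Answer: 1/2714 ≈ 0.00036846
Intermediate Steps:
1/(2089 + K(25, 25)) = 1/(2089 + 25*25) = 1/(2089 + 625) = 1/2714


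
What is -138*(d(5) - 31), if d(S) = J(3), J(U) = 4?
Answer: 3726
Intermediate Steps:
d(S) = 4
-138*(d(5) - 31) = -138*(4 - 31) = -138*(-27) = 3726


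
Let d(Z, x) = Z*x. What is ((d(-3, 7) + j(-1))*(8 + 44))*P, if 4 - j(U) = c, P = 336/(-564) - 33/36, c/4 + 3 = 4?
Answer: 77623/47 ≈ 1651.6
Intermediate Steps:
c = 4 (c = -12 + 4*4 = -12 + 16 = 4)
P = -853/564 (P = 336*(-1/564) - 33*1/36 = -28/47 - 11/12 = -853/564 ≈ -1.5124)
j(U) = 0 (j(U) = 4 - 1*4 = 4 - 4 = 0)
((d(-3, 7) + j(-1))*(8 + 44))*P = ((-3*7 + 0)*(8 + 44))*(-853/564) = ((-21 + 0)*52)*(-853/564) = -21*52*(-853/564) = -1092*(-853/564) = 77623/47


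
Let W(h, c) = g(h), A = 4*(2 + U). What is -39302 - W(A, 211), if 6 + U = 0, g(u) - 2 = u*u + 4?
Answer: -39564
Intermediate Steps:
g(u) = 6 + u² (g(u) = 2 + (u*u + 4) = 2 + (u² + 4) = 2 + (4 + u²) = 6 + u²)
U = -6 (U = -6 + 0 = -6)
A = -16 (A = 4*(2 - 6) = 4*(-4) = -16)
W(h, c) = 6 + h²
-39302 - W(A, 211) = -39302 - (6 + (-16)²) = -39302 - (6 + 256) = -39302 - 1*262 = -39302 - 262 = -39564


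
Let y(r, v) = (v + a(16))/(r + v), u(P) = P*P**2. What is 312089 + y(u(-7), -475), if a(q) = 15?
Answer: 127644631/409 ≈ 3.1209e+5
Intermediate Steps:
u(P) = P**3
y(r, v) = (15 + v)/(r + v) (y(r, v) = (v + 15)/(r + v) = (15 + v)/(r + v))
312089 + y(u(-7), -475) = 312089 + (15 - 475)/((-7)**3 - 475) = 312089 - 460/(-343 - 475) = 312089 - 460/(-818) = 312089 - 1/818*(-460) = 312089 + 230/409 = 127644631/409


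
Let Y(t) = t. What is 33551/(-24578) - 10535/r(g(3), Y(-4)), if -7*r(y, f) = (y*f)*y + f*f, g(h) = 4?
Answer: -907057529/589872 ≈ -1537.7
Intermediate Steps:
r(y, f) = -f²/7 - f*y²/7 (r(y, f) = -((y*f)*y + f*f)/7 = -((f*y)*y + f²)/7 = -(f*y² + f²)/7 = -(f² + f*y²)/7 = -f²/7 - f*y²/7)
33551/(-24578) - 10535/r(g(3), Y(-4)) = 33551/(-24578) - 10535*7/(4*(-4 + 4²)) = 33551*(-1/24578) - 10535*7/(4*(-4 + 16)) = -33551/24578 - 10535/((-⅐*(-4)*12)) = -33551/24578 - 10535/48/7 = -33551/24578 - 10535*7/48 = -33551/24578 - 73745/48 = -907057529/589872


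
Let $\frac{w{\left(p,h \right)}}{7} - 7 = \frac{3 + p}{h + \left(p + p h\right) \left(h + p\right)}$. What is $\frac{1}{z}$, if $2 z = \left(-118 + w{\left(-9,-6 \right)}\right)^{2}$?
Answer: $\frac{103058}{244891201} \approx 0.00042083$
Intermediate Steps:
$w{\left(p,h \right)} = 49 + \frac{7 \left(3 + p\right)}{h + \left(h + p\right) \left(p + h p\right)}$ ($w{\left(p,h \right)} = 49 + 7 \frac{3 + p}{h + \left(p + p h\right) \left(h + p\right)} = 49 + 7 \frac{3 + p}{h + \left(p + h p\right) \left(h + p\right)} = 49 + 7 \frac{3 + p}{h + \left(h + p\right) \left(p + h p\right)} = 49 + \frac{7 \left(3 + p\right)}{h + \left(h + p\right) \left(p + h p\right)}$)
$z = \frac{244891201}{103058}$ ($z = \frac{\left(-118 + \frac{7 \left(3 - 9 + 7 \left(-6\right) + 7 \left(-9\right)^{2} + 7 \left(-6\right) \left(-9\right) + 7 \left(-6\right) \left(-9\right)^{2} + 7 \left(-9\right) \left(-6\right)^{2}\right)}{-6 + \left(-9\right)^{2} - -54 - 6 \left(-9\right)^{2} - 9 \left(-6\right)^{2}}\right)^{2}}{2} = \frac{\left(-118 + \frac{7 \left(3 - 9 - 42 + 7 \cdot 81 + 378 + 7 \left(-6\right) 81 + 7 \left(-9\right) 36\right)}{-6 + 81 + 54 - 486 - 324}\right)^{2}}{2} = \frac{\left(-118 + \frac{7 \left(3 - 9 - 42 + 567 + 378 - 3402 - 2268\right)}{-6 + 81 + 54 - 486 - 324}\right)^{2}}{2} = \frac{\left(-118 + 7 \frac{1}{-681} \left(-4773\right)\right)^{2}}{2} = \frac{\left(-118 + 7 \left(- \frac{1}{681}\right) \left(-4773\right)\right)^{2}}{2} = \frac{\left(-118 + \frac{11137}{227}\right)^{2}}{2} = \frac{\left(- \frac{15649}{227}\right)^{2}}{2} = \frac{1}{2} \cdot \frac{244891201}{51529} = \frac{244891201}{103058} \approx 2376.2$)
$\frac{1}{z} = \frac{1}{\frac{244891201}{103058}} = \frac{103058}{244891201}$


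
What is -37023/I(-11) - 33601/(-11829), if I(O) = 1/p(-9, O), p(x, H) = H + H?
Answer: 9634825075/11829 ≈ 8.1451e+5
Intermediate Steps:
p(x, H) = 2*H
I(O) = 1/(2*O)
-37023/I(-11) - 33601/(-11829) = -37023/((½)/(-11)) - 33601/(-11829) = -37023/((½)*(-1/11)) - 33601*(-1/11829) = -37023/(-1/22) + 33601/11829 = -37023*(-22) + 33601/11829 = 814506 + 33601/11829 = 9634825075/11829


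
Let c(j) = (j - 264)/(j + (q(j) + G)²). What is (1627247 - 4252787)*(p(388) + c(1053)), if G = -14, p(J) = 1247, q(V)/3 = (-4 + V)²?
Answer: -17840042128748903158590/5448924407387 ≈ -3.2740e+9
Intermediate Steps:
q(V) = 3*(-4 + V)²
c(j) = (-264 + j)/(j + (-14 + 3*(-4 + j)²)²) (c(j) = (j - 264)/(j + (3*(-4 + j)² - 14)²) = (-264 + j)/(j + (-14 + 3*(-4 + j)²)²))
(1627247 - 4252787)*(p(388) + c(1053)) = (1627247 - 4252787)*(1247 + (-264 + 1053)/(1053 + (-14 + 3*(-4 + 1053)²)²)) = -2625540*(1247 + 789/(1053 + (-14 + 3*1049²)²)) = -2625540*(1247 + 789/(1053 + (-14 + 3*1100401)²)) = -2625540*(1247 + 789/(1053 + (-14 + 3301203)²)) = -2625540*(1247 + 789/(1053 + 3301189²)) = -2625540*(1247 + 789/(1053 + 10897848813721)) = -2625540*(1247 + 789/10897848814774) = -2625540*13589617472023967/10897848814774 = -17840042128748903158590/5448924407387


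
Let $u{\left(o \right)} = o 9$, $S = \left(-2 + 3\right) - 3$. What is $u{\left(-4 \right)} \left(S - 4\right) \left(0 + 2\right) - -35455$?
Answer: $35887$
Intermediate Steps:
$S = -2$ ($S = 1 - 3 = -2$)
$u{\left(o \right)} = 9 o$
$u{\left(-4 \right)} \left(S - 4\right) \left(0 + 2\right) - -35455 = 9 \left(-4\right) \left(-2 - 4\right) \left(0 + 2\right) - -35455 = - 36 \left(\left(-6\right) 2\right) + 35455 = \left(-36\right) \left(-12\right) + 35455 = 432 + 35455 = 35887$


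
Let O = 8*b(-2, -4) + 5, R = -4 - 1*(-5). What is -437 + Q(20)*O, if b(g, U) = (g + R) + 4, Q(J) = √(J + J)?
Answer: -437 + 58*√10 ≈ -253.59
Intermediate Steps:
R = 1 (R = -4 + 5 = 1)
Q(J) = √2*√J (Q(J) = √(2*J) = √2*√J)
b(g, U) = 5 + g (b(g, U) = (g + 1) + 4 = (1 + g) + 4 = 5 + g)
O = 29 (O = 8*(5 - 2) + 5 = 8*3 + 5 = 24 + 5 = 29)
-437 + Q(20)*O = -437 + (√2*√20)*29 = -437 + (√2*(2*√5))*29 = -437 + (2*√10)*29 = -437 + 58*√10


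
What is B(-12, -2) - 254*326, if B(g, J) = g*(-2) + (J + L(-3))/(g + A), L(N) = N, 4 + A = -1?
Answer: -1407255/17 ≈ -82780.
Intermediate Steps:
A = -5 (A = -4 - 1 = -5)
B(g, J) = -2*g + (-3 + J)/(-5 + g) (B(g, J) = g*(-2) + (J - 3)/(g - 5) = -2*g + (-3 + J)/(-5 + g))
B(-12, -2) - 254*326 = (-3 - 2 - 2*(-12)**2 + 10*(-12))/(-5 - 12) - 254*326 = (-3 - 2 - 2*144 - 120)/(-17) - 82804 = -(-3 - 2 - 288 - 120)/17 - 82804 = -1/17*(-413) - 82804 = 413/17 - 82804 = -1407255/17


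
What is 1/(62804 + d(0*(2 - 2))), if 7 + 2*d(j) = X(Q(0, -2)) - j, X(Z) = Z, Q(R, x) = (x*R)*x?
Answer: 2/125601 ≈ 1.5923e-5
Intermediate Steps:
Q(R, x) = R*x² (Q(R, x) = (R*x)*x = R*x²)
d(j) = -7/2 - j/2 (d(j) = -7/2 + (0*(-2)² - j)/2 = -7/2 + (0*4 - j)/2 = -7/2 + (0 - j)/2 = -7/2 + (-j)/2 = -7/2 - j/2)
1/(62804 + d(0*(2 - 2))) = 1/(62804 + (-7/2 - 0*(2 - 2))) = 1/(62804 + (-7/2 - 0*0)) = 1/(62804 + (-7/2 - ½*0)) = 1/(62804 + (-7/2 + 0)) = 1/(62804 - 7/2) = 1/(125601/2) = 2/125601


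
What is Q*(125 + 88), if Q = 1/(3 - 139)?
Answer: -213/136 ≈ -1.5662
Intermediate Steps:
Q = -1/136 (Q = 1/(-136) = -1/136 ≈ -0.0073529)
Q*(125 + 88) = -(125 + 88)/136 = -1/136*213 = -213/136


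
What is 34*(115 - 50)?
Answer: 2210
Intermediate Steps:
34*(115 - 50) = 34*65 = 2210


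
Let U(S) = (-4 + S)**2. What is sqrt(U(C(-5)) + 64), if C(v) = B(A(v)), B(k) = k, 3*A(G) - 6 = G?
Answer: sqrt(697)/3 ≈ 8.8002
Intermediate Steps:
A(G) = 2 + G/3
C(v) = 2 + v/3
sqrt(U(C(-5)) + 64) = sqrt((-4 + (2 + (1/3)*(-5)))**2 + 64) = sqrt((-4 + (2 - 5/3))**2 + 64) = sqrt((-4 + 1/3)**2 + 64) = sqrt((-11/3)**2 + 64) = sqrt(121/9 + 64) = sqrt(697/9) = sqrt(697)/3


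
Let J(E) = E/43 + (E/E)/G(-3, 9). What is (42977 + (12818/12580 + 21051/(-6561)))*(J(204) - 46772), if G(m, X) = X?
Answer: -975790492866007/485514 ≈ -2.0098e+9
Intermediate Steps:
J(E) = ⅑ + E/43 (J(E) = E/43 + (E/E)/9 = E*(1/43) + 1*(⅑) = E/43 + ⅑ = ⅑ + E/43)
(42977 + (12818/12580 + 21051/(-6561)))*(J(204) - 46772) = (42977 + (12818/12580 + 21051/(-6561)))*((⅑ + (1/43)*204) - 46772) = (42977 + (12818*(1/12580) + 21051*(-1/6561)))*((⅑ + 204/43) - 46772) = (42977 + (377/370 - 2339/729))*(1879/387 - 46772) = (42977 - 590597/269730)*(-18098885/387) = (11591595613/269730)*(-18098885/387) = -975790492866007/485514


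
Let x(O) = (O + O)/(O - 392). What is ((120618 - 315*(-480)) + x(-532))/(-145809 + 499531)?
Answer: 4485016/5836413 ≈ 0.76845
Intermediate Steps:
x(O) = 2*O/(-392 + O) (x(O) = (2*O)/(-392 + O) = 2*O/(-392 + O))
((120618 - 315*(-480)) + x(-532))/(-145809 + 499531) = ((120618 - 315*(-480)) + 2*(-532)/(-392 - 532))/(-145809 + 499531) = ((120618 - 1*(-151200)) + 2*(-532)/(-924))/353722 = ((120618 + 151200) + 2*(-532)*(-1/924))*(1/353722) = (271818 + 38/33)*(1/353722) = (8970032/33)*(1/353722) = 4485016/5836413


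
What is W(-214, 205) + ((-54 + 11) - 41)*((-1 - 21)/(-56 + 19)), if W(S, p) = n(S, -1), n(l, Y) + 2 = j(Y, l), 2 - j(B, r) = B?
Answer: -1811/37 ≈ -48.946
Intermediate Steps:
j(B, r) = 2 - B
n(l, Y) = -Y (n(l, Y) = -2 + (2 - Y) = -Y)
W(S, p) = 1 (W(S, p) = -1*(-1) = 1)
W(-214, 205) + ((-54 + 11) - 41)*((-1 - 21)/(-56 + 19)) = 1 + ((-54 + 11) - 41)*((-1 - 21)/(-56 + 19)) = 1 + (-43 - 41)*(-22/(-37)) = 1 - (-1848)*(-1)/37 = 1 - 84*22/37 = 1 - 1848/37 = -1811/37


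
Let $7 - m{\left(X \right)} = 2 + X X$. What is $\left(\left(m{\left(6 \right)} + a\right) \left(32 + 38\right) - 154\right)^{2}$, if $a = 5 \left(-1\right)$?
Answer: $7150276$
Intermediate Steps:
$a = -5$
$m{\left(X \right)} = 5 - X^{2}$ ($m{\left(X \right)} = 7 - \left(2 + X X\right) = 7 - \left(2 + X^{2}\right) = 5 - X^{2}$)
$\left(\left(m{\left(6 \right)} + a\right) \left(32 + 38\right) - 154\right)^{2} = \left(\left(\left(5 - 6^{2}\right) - 5\right) \left(32 + 38\right) - 154\right)^{2} = \left(\left(\left(5 - 36\right) - 5\right) 70 - 154\right)^{2} = \left(\left(-31 - 5\right) 70 - 154\right)^{2} = \left(\left(-36\right) 70 - 154\right)^{2} = \left(-2520 - 154\right)^{2} = \left(-2674\right)^{2} = 7150276$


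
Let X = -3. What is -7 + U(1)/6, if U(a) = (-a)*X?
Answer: -13/2 ≈ -6.5000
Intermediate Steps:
U(a) = 3*a (U(a) = -a*(-3) = 3*a)
-7 + U(1)/6 = -7 + (3*1)/6 = -7 + 3*(1/6) = -7 + 1/2 = -13/2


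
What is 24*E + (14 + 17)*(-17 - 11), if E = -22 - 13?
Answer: -1708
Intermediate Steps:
E = -35
24*E + (14 + 17)*(-17 - 11) = 24*(-35) + (14 + 17)*(-17 - 11) = -840 + 31*(-28) = -840 - 868 = -1708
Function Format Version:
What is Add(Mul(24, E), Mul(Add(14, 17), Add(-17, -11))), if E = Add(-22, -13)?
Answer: -1708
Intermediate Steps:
E = -35
Add(Mul(24, E), Mul(Add(14, 17), Add(-17, -11))) = Add(Mul(24, -35), Mul(Add(14, 17), Add(-17, -11))) = Add(-840, Mul(31, -28)) = Add(-840, -868) = -1708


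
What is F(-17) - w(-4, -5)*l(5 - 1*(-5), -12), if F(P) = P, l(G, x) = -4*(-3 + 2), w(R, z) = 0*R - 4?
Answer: -1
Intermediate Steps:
w(R, z) = -4 (w(R, z) = 0 - 4 = -4)
l(G, x) = 4 (l(G, x) = -4*(-1) = 4)
F(-17) - w(-4, -5)*l(5 - 1*(-5), -12) = -17 - (-4)*4 = -17 - 1*(-16) = -17 + 16 = -1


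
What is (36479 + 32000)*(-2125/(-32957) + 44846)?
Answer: 101211396842813/32957 ≈ 3.0710e+9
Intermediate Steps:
(36479 + 32000)*(-2125/(-32957) + 44846) = 68479*(-2125*(-1/32957) + 44846) = 68479*(2125/32957 + 44846) = 68479*(1477991747/32957) = 101211396842813/32957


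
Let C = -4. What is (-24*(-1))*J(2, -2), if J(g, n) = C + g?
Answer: -48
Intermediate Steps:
J(g, n) = -4 + g
(-24*(-1))*J(2, -2) = (-24*(-1))*(-4 + 2) = -6*(-4)*(-2) = 24*(-2) = -48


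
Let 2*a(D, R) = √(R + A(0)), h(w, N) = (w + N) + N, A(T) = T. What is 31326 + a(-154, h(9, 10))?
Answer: 31326 + √29/2 ≈ 31329.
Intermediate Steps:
h(w, N) = w + 2*N (h(w, N) = (N + w) + N = w + 2*N)
a(D, R) = √R/2 (a(D, R) = √(R + 0)/2 = √R/2)
31326 + a(-154, h(9, 10)) = 31326 + √(9 + 2*10)/2 = 31326 + √(9 + 20)/2 = 31326 + √29/2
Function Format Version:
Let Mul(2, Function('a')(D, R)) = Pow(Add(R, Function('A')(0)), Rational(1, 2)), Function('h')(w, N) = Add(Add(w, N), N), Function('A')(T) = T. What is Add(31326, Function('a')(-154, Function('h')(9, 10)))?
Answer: Add(31326, Mul(Rational(1, 2), Pow(29, Rational(1, 2)))) ≈ 31329.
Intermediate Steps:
Function('h')(w, N) = Add(w, Mul(2, N)) (Function('h')(w, N) = Add(Add(N, w), N) = Add(w, Mul(2, N)))
Function('a')(D, R) = Mul(Rational(1, 2), Pow(R, Rational(1, 2))) (Function('a')(D, R) = Mul(Rational(1, 2), Pow(Add(R, 0), Rational(1, 2))) = Mul(Rational(1, 2), Pow(R, Rational(1, 2))))
Add(31326, Function('a')(-154, Function('h')(9, 10))) = Add(31326, Mul(Rational(1, 2), Pow(Add(9, Mul(2, 10)), Rational(1, 2)))) = Add(31326, Mul(Rational(1, 2), Pow(Add(9, 20), Rational(1, 2)))) = Add(31326, Mul(Rational(1, 2), Pow(29, Rational(1, 2))))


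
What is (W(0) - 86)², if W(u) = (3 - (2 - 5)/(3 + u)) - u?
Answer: 6724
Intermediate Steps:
W(u) = 3 - u + 3/(3 + u) (W(u) = (3 - (-3)/(3 + u)) - u = (3 + 3/(3 + u)) - u = 3 - u + 3/(3 + u))
(W(0) - 86)² = ((12 - 1*0²)/(3 + 0) - 86)² = ((12 - 1*0)/3 - 86)² = ((12 + 0)/3 - 86)² = ((⅓)*12 - 86)² = (4 - 86)² = (-82)² = 6724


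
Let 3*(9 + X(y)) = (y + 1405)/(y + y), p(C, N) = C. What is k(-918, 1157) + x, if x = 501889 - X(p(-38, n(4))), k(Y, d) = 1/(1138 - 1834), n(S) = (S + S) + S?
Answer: 6637178419/13224 ≈ 5.0190e+5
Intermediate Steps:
n(S) = 3*S (n(S) = 2*S + S = 3*S)
X(y) = -9 + (1405 + y)/(6*y) (X(y) = -9 + ((y + 1405)/(y + y))/3 = -9 + ((1405 + y)/((2*y)))/3 = -9 + ((1405 + y)*(1/(2*y)))/3 = -9 + ((1405 + y)/(2*y))/3 = -9 + (1405 + y)/(6*y))
k(Y, d) = -1/696 (k(Y, d) = 1/(-696) = -1/696)
x = 114434111/228 (x = 501889 - (1405 - 53*(-38))/(6*(-38)) = 501889 - (-1)*(1405 + 2014)/(6*38) = 501889 - (-1)*3419/(6*38) = 501889 - 1*(-3419/228) = 501889 + 3419/228 = 114434111/228 ≈ 5.0190e+5)
k(-918, 1157) + x = -1/696 + 114434111/228 = 6637178419/13224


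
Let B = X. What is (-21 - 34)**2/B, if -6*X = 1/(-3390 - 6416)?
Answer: 177978900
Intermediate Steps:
X = 1/58836 (X = -1/(6*(-3390 - 6416)) = -1/6/(-9806) = -1/6*(-1/9806) = 1/58836 ≈ 1.6996e-5)
B = 1/58836 ≈ 1.6996e-5
(-21 - 34)**2/B = (-21 - 34)**2/(1/58836) = (-55)**2*58836 = 3025*58836 = 177978900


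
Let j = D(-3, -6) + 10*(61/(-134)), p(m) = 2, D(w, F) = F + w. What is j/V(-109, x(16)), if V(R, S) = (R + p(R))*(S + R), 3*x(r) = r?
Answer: -2724/2229559 ≈ -0.0012218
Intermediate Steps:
x(r) = r/3
V(R, S) = (2 + R)*(R + S) (V(R, S) = (R + 2)*(S + R) = (2 + R)*(R + S))
j = -908/67 (j = (-6 - 3) + 10*(61/(-134)) = -9 + 10*(61*(-1/134)) = -9 + 10*(-61/134) = -9 - 305/67 = -908/67 ≈ -13.552)
j/V(-109, x(16)) = -908/(67*((-109)² + 2*(-109) + 2*((⅓)*16) - 109*16/3)) = -908/(67*(11881 - 218 + 2*(16/3) - 109*16/3)) = -908/(67*(11881 - 218 + 32/3 - 1744/3)) = -908/(67*33277/3) = -908/67*3/33277 = -2724/2229559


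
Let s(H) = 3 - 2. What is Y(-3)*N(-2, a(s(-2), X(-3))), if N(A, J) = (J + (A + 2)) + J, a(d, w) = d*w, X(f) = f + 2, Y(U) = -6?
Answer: 12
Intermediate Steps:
s(H) = 1
X(f) = 2 + f
N(A, J) = 2 + A + 2*J (N(A, J) = (J + (2 + A)) + J = (2 + A + J) + J = 2 + A + 2*J)
Y(-3)*N(-2, a(s(-2), X(-3))) = -6*(2 - 2 + 2*(1*(2 - 3))) = -6*(2 - 2 + 2*(1*(-1))) = -6*(2 - 2 + 2*(-1)) = -6*(2 - 2 - 2) = -6*(-2) = 12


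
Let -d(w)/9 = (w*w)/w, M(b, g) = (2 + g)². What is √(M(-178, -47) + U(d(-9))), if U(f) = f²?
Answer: 9*√106 ≈ 92.661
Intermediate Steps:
d(w) = -9*w (d(w) = -9*w*w/w = -9*w²/w = -9*w)
√(M(-178, -47) + U(d(-9))) = √((2 - 47)² + (-9*(-9))²) = √((-45)² + 81²) = √(2025 + 6561) = √8586 = 9*√106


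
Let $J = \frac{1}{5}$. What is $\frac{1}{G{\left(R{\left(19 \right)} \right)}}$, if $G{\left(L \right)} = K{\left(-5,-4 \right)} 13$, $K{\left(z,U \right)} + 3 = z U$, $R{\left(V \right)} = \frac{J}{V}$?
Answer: $\frac{1}{221} \approx 0.0045249$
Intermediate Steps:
$J = \frac{1}{5} \approx 0.2$
$R{\left(V \right)} = \frac{1}{5 V}$
$K{\left(z,U \right)} = -3 + U z$ ($K{\left(z,U \right)} = -3 + z U = -3 + U z$)
$G{\left(L \right)} = 221$ ($G{\left(L \right)} = \left(-3 - -20\right) 13 = \left(-3 + 20\right) 13 = 17 \cdot 13 = 221$)
$\frac{1}{G{\left(R{\left(19 \right)} \right)}} = \frac{1}{221}$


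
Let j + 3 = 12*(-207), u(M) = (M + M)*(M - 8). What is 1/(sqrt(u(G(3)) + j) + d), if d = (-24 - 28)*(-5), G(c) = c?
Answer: 260/70117 - I*sqrt(2517)/70117 ≈ 0.0037081 - 0.00071551*I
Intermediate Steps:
u(M) = 2*M*(-8 + M) (u(M) = (2*M)*(-8 + M) = 2*M*(-8 + M))
j = -2487 (j = -3 + 12*(-207) = -3 - 2484 = -2487)
d = 260 (d = -52*(-5) = 260)
1/(sqrt(u(G(3)) + j) + d) = 1/(sqrt(2*3*(-8 + 3) - 2487) + 260) = 1/(sqrt(2*3*(-5) - 2487) + 260) = 1/(sqrt(-30 - 2487) + 260) = 1/(sqrt(-2517) + 260) = 1/(I*sqrt(2517) + 260) = 1/(260 + I*sqrt(2517))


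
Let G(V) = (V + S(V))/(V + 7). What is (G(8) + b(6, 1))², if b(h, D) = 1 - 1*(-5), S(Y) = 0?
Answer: 9604/225 ≈ 42.684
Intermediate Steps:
G(V) = V/(7 + V) (G(V) = (V + 0)/(V + 7) = V/(7 + V))
b(h, D) = 6 (b(h, D) = 1 + 5 = 6)
(G(8) + b(6, 1))² = (8/(7 + 8) + 6)² = (8/15 + 6)² = (98/15)² = 9604/225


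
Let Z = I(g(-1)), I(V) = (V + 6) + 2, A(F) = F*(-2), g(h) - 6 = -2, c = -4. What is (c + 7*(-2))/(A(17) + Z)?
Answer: 9/11 ≈ 0.81818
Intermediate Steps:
g(h) = 4 (g(h) = 6 - 2 = 4)
A(F) = -2*F
I(V) = 8 + V (I(V) = (6 + V) + 2 = 8 + V)
Z = 12 (Z = 8 + 4 = 12)
(c + 7*(-2))/(A(17) + Z) = (-4 + 7*(-2))/(-2*17 + 12) = (-4 - 14)/(-34 + 12) = -18/(-22) = -1/22*(-18) = 9/11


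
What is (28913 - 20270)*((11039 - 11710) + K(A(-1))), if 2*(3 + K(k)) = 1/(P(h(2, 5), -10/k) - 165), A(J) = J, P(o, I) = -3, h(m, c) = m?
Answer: -652445665/112 ≈ -5.8254e+6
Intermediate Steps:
K(k) = -1009/336 (K(k) = -3 + 1/(2*(-3 - 165)) = -3 + (½)/(-168) = -3 + (½)*(-1/168) = -3 - 1/336 = -1009/336)
(28913 - 20270)*((11039 - 11710) + K(A(-1))) = (28913 - 20270)*((11039 - 11710) - 1009/336) = 8643*(-671 - 1009/336) = 8643*(-226465/336) = -652445665/112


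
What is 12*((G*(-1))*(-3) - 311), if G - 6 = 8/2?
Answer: -3372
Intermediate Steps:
G = 10 (G = 6 + 8/2 = 6 + 8*(½) = 6 + 4 = 10)
12*((G*(-1))*(-3) - 311) = 12*((10*(-1))*(-3) - 311) = 12*(-10*(-3) - 311) = 12*(30 - 311) = 12*(-281) = -3372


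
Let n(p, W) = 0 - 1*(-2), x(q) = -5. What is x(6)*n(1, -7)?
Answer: -10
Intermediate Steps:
n(p, W) = 2 (n(p, W) = 0 + 2 = 2)
x(6)*n(1, -7) = -5*2 = -10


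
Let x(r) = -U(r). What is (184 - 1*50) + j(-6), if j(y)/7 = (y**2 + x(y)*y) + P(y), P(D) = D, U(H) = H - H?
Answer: 344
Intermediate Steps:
U(H) = 0
x(r) = 0 (x(r) = -1*0 = 0)
j(y) = 7*y + 7*y**2 (j(y) = 7*((y**2 + 0*y) + y) = 7*((y**2 + 0) + y) = 7*(y**2 + y) = 7*(y + y**2) = 7*y + 7*y**2)
(184 - 1*50) + j(-6) = (184 - 1*50) + 7*(-6)*(1 - 6) = (184 - 50) + 7*(-6)*(-5) = 134 + 210 = 344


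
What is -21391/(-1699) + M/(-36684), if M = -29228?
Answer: 208591454/15581529 ≈ 13.387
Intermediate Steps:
-21391/(-1699) + M/(-36684) = -21391/(-1699) - 29228/(-36684) = -21391*(-1/1699) - 29228*(-1/36684) = 21391/1699 + 7307/9171 = 208591454/15581529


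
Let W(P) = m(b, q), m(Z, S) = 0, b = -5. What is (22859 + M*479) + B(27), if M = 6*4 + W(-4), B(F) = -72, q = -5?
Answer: 34283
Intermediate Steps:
W(P) = 0
M = 24 (M = 6*4 + 0 = 24 + 0 = 24)
(22859 + M*479) + B(27) = (22859 + 24*479) - 72 = (22859 + 11496) - 72 = 34355 - 72 = 34283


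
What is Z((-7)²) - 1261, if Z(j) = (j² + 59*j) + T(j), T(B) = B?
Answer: 4080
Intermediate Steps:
Z(j) = j² + 60*j (Z(j) = (j² + 59*j) + j = j² + 60*j)
Z((-7)²) - 1261 = (-7)²*(60 + (-7)²) - 1261 = 49*(60 + 49) - 1261 = 49*109 - 1261 = 5341 - 1261 = 4080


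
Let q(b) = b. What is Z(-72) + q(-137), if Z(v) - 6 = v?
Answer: -203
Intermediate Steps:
Z(v) = 6 + v
Z(-72) + q(-137) = (6 - 72) - 137 = -66 - 137 = -203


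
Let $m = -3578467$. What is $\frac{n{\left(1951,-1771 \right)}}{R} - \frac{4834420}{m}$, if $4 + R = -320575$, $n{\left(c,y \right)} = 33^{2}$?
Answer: $\frac{1545916578617}{1147181372393} \approx 1.3476$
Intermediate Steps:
$n{\left(c,y \right)} = 1089$
$R = -320579$ ($R = -4 - 320575 = -320579$)
$\frac{n{\left(1951,-1771 \right)}}{R} - \frac{4834420}{m} = \frac{1089}{-320579} - \frac{4834420}{-3578467} = 1089 \left(- \frac{1}{320579}\right) - - \frac{4834420}{3578467} = - \frac{1089}{320579} + \frac{4834420}{3578467} = \frac{1545916578617}{1147181372393}$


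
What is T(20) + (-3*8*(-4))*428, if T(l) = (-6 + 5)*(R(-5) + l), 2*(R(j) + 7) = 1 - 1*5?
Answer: 41077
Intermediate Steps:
R(j) = -9 (R(j) = -7 + (1 - 1*5)/2 = -7 + (1 - 5)/2 = -7 + (½)*(-4) = -7 - 2 = -9)
T(l) = 9 - l (T(l) = (-6 + 5)*(-9 + l) = -(-9 + l) = 9 - l)
T(20) + (-3*8*(-4))*428 = (9 - 1*20) + (-3*8*(-4))*428 = (9 - 20) - 24*(-4)*428 = -11 + 96*428 = -11 + 41088 = 41077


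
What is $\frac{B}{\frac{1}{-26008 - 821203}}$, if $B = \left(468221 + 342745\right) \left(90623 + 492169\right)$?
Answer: $-400412672788866192$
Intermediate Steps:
$B = 472624497072$ ($B = 810966 \cdot 582792 = 472624497072$)
$\frac{B}{\frac{1}{-26008 - 821203}} = \frac{472624497072}{\frac{1}{-26008 - 821203}} = \frac{472624497072}{\frac{1}{-847211}} = \frac{472624497072}{- \frac{1}{847211}} = 472624497072 \left(-847211\right) = -400412672788866192$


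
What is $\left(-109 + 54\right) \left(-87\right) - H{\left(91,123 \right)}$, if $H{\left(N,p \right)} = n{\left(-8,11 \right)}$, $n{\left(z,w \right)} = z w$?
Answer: $4873$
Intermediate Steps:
$n{\left(z,w \right)} = w z$
$H{\left(N,p \right)} = -88$ ($H{\left(N,p \right)} = 11 \left(-8\right) = -88$)
$\left(-109 + 54\right) \left(-87\right) - H{\left(91,123 \right)} = \left(-109 + 54\right) \left(-87\right) - -88 = \left(-55\right) \left(-87\right) + 88 = 4785 + 88 = 4873$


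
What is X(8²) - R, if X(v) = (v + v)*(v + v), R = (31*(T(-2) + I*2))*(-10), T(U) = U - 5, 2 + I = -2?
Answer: 11734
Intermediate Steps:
I = -4 (I = -2 - 2 = -4)
T(U) = -5 + U
R = 4650 (R = (31*((-5 - 2) - 4*2))*(-10) = (31*(-7 - 8))*(-10) = (31*(-15))*(-10) = -465*(-10) = 4650)
X(v) = 4*v² (X(v) = (2*v)*(2*v) = 4*v²)
X(8²) - R = 4*(8²)² - 1*4650 = 4*64² - 4650 = 4*4096 - 4650 = 16384 - 4650 = 11734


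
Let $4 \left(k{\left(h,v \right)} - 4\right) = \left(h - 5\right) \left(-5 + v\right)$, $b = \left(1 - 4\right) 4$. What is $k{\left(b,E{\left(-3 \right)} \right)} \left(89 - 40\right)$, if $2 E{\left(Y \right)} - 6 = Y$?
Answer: $\frac{7399}{8} \approx 924.88$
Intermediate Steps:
$E{\left(Y \right)} = 3 + \frac{Y}{2}$
$b = -12$ ($b = \left(1 - 4\right) 4 = \left(-3\right) 4 = -12$)
$k{\left(h,v \right)} = 4 + \frac{\left(-5 + h\right) \left(-5 + v\right)}{4}$ ($k{\left(h,v \right)} = 4 + \frac{\left(h - 5\right) \left(-5 + v\right)}{4} = 4 + \frac{\left(-5 + h\right) \left(-5 + v\right)}{4}$)
$k{\left(b,E{\left(-3 \right)} \right)} \left(89 - 40\right) = \left(\frac{41}{4} - -15 - \frac{5 \left(3 + \frac{1}{2} \left(-3\right)\right)}{4} + \frac{1}{4} \left(-12\right) \left(3 + \frac{1}{2} \left(-3\right)\right)\right) \left(89 - 40\right) = \left(\frac{41}{4} + 15 - \frac{5 \left(3 - \frac{3}{2}\right)}{4} + \frac{1}{4} \left(-12\right) \left(3 - \frac{3}{2}\right)\right) 49 = \left(\frac{41}{4} + 15 - \frac{15}{8} + \frac{1}{4} \left(-12\right) \frac{3}{2}\right) 49 = \left(\frac{41}{4} + 15 - \frac{15}{8} - \frac{9}{2}\right) 49 = \frac{151}{8} \cdot 49 = \frac{7399}{8}$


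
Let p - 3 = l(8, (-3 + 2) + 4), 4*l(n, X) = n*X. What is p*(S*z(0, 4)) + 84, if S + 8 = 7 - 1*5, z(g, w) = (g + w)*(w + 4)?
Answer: -1644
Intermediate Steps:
z(g, w) = (4 + w)*(g + w) (z(g, w) = (g + w)*(4 + w) = (4 + w)*(g + w))
S = -6 (S = -8 + (7 - 1*5) = -8 + (7 - 5) = -8 + 2 = -6)
l(n, X) = X*n/4 (l(n, X) = (n*X)/4 = (X*n)/4 = X*n/4)
p = 9 (p = 3 + (¼)*((-3 + 2) + 4)*8 = 3 + (¼)*(-1 + 4)*8 = 3 + (¼)*3*8 = 3 + 6 = 9)
p*(S*z(0, 4)) + 84 = 9*(-6*(4² + 4*0 + 4*4 + 0*4)) + 84 = 9*(-6*(16 + 0 + 16 + 0)) + 84 = 9*(-6*32) + 84 = 9*(-192) + 84 = -1728 + 84 = -1644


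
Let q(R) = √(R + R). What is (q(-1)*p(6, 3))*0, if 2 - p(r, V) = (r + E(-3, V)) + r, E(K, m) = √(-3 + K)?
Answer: 0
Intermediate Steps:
q(R) = √2*√R (q(R) = √(2*R) = √2*√R)
p(r, V) = 2 - 2*r - I*√6 (p(r, V) = 2 - ((r + √(-3 - 3)) + r) = 2 - ((r + √(-6)) + r) = 2 - ((r + I*√6) + r) = 2 - (2*r + I*√6) = 2 + (-2*r - I*√6) = 2 - 2*r - I*√6)
(q(-1)*p(6, 3))*0 = ((√2*√(-1))*(2 - 2*6 - I*√6))*0 = ((√2*I)*(2 - 12 - I*√6))*0 = ((I*√2)*(-10 - I*√6))*0 = (I*√2*(-10 - I*√6))*0 = 0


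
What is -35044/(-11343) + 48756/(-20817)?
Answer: 19607960/26236359 ≈ 0.74736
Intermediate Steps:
-35044/(-11343) + 48756/(-20817) = -35044*(-1/11343) + 48756*(-1/20817) = 35044/11343 - 16252/6939 = 19607960/26236359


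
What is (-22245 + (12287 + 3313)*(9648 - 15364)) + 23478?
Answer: -89168367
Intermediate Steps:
(-22245 + (12287 + 3313)*(9648 - 15364)) + 23478 = (-22245 + 15600*(-5716)) + 23478 = (-22245 - 89169600) + 23478 = -89191845 + 23478 = -89168367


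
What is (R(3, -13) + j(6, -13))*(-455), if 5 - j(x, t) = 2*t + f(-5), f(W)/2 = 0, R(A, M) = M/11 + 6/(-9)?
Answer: -437710/33 ≈ -13264.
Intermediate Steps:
R(A, M) = -2/3 + M/11 (R(A, M) = M*(1/11) + 6*(-1/9) = M/11 - 2/3 = -2/3 + M/11)
f(W) = 0 (f(W) = 2*0 = 0)
j(x, t) = 5 - 2*t (j(x, t) = 5 - (2*t + 0) = 5 - 2*t)
(R(3, -13) + j(6, -13))*(-455) = ((-2/3 + (1/11)*(-13)) + (5 - 2*(-13)))*(-455) = ((-2/3 - 13/11) + (5 + 26))*(-455) = (-61/33 + 31)*(-455) = (962/33)*(-455) = -437710/33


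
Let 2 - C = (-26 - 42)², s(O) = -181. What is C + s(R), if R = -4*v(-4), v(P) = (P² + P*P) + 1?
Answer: -4803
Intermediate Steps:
v(P) = 1 + 2*P² (v(P) = (P² + P²) + 1 = 2*P² + 1 = 1 + 2*P²)
R = -132 (R = -4*(1 + 2*(-4)²) = -4*(1 + 2*16) = -4*(1 + 32) = -4*33 = -132)
C = -4622 (C = 2 - (-26 - 42)² = 2 - 1*(-68)² = 2 - 1*4624 = 2 - 4624 = -4622)
C + s(R) = -4622 - 181 = -4803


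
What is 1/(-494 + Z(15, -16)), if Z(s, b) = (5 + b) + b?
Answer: -1/521 ≈ -0.0019194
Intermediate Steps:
Z(s, b) = 5 + 2*b
1/(-494 + Z(15, -16)) = 1/(-494 + (5 + 2*(-16))) = 1/(-494 + (5 - 32)) = 1/(-494 - 27) = 1/(-521) = -1/521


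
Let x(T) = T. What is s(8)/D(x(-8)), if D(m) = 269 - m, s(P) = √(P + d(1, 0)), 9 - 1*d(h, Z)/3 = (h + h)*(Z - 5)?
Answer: √65/277 ≈ 0.029106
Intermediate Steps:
d(h, Z) = 27 - 6*h*(-5 + Z) (d(h, Z) = 27 - 3*(h + h)*(Z - 5) = 27 - 3*2*h*(-5 + Z) = 27 - 6*h*(-5 + Z))
s(P) = √(57 + P) (s(P) = √(P + (27 + 30*1 - 6*0*1)) = √(P + (27 + 30 + 0)) = √(P + 57) = √(57 + P))
s(8)/D(x(-8)) = √(57 + 8)/(269 - 1*(-8)) = √65/(269 + 8) = √65/277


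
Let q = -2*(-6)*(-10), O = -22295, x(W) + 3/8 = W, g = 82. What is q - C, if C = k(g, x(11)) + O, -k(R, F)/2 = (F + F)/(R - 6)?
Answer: 3370685/152 ≈ 22176.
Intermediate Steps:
x(W) = -3/8 + W
k(R, F) = -4*F/(-6 + R) (k(R, F) = -2*(F + F)/(R - 6) = -2*2*F/(-6 + R) = -4*F/(-6 + R))
q = -120 (q = 12*(-10) = -120)
C = -3388925/152 (C = -4*(-3/8 + 11)/(-6 + 82) - 22295 = -4*85/8/76 - 22295 = -4*85/8*1/76 - 22295 = -85/152 - 22295 = -3388925/152 ≈ -22296.)
q - C = -120 - 1*(-3388925/152) = -120 + 3388925/152 = 3370685/152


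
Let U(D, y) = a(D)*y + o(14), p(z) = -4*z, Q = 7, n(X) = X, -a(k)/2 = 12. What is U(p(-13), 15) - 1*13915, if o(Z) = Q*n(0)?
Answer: -14275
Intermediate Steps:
a(k) = -24 (a(k) = -2*12 = -24)
o(Z) = 0 (o(Z) = 7*0 = 0)
U(D, y) = -24*y (U(D, y) = -24*y + 0 = -24*y)
U(p(-13), 15) - 1*13915 = -24*15 - 1*13915 = -360 - 13915 = -14275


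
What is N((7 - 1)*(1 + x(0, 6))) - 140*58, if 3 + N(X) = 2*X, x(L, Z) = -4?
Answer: -8159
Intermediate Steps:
N(X) = -3 + 2*X
N((7 - 1)*(1 + x(0, 6))) - 140*58 = (-3 + 2*((7 - 1)*(1 - 4))) - 140*58 = (-3 + 2*(6*(-3))) - 8120 = (-3 + 2*(-18)) - 8120 = (-3 - 36) - 8120 = -39 - 8120 = -8159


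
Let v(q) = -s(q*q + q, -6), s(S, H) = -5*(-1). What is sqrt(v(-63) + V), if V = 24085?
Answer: 4*sqrt(1505) ≈ 155.18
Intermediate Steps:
s(S, H) = 5
v(q) = -5 (v(q) = -1*5 = -5)
sqrt(v(-63) + V) = sqrt(-5 + 24085) = sqrt(24080) = 4*sqrt(1505)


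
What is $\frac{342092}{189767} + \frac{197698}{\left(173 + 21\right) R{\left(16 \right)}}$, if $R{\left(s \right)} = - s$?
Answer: $- \frac{18227351399}{294518384} \approx -61.889$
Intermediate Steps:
$\frac{342092}{189767} + \frac{197698}{\left(173 + 21\right) R{\left(16 \right)}} = \frac{342092}{189767} + \frac{197698}{\left(173 + 21\right) \left(\left(-1\right) 16\right)} = 342092 \cdot \frac{1}{189767} + \frac{197698}{194 \left(-16\right)} = \frac{342092}{189767} + \frac{197698}{-3104} = \frac{342092}{189767} + 197698 \left(- \frac{1}{3104}\right) = \frac{342092}{189767} - \frac{98849}{1552} = - \frac{18227351399}{294518384}$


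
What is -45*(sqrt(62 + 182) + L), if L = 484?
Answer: -21780 - 90*sqrt(61) ≈ -22483.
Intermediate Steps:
-45*(sqrt(62 + 182) + L) = -45*(sqrt(62 + 182) + 484) = -45*(sqrt(244) + 484) = -45*(2*sqrt(61) + 484) = -45*(484 + 2*sqrt(61)) = -21780 - 90*sqrt(61)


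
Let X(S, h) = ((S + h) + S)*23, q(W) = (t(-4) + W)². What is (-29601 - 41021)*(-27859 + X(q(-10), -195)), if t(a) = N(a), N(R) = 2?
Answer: 2076286800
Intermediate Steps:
t(a) = 2
q(W) = (2 + W)²
X(S, h) = 23*h + 46*S (X(S, h) = (h + 2*S)*23 = 23*h + 46*S)
(-29601 - 41021)*(-27859 + X(q(-10), -195)) = (-29601 - 41021)*(-27859 + (23*(-195) + 46*(2 - 10)²)) = -70622*(-27859 + (-4485 + 46*(-8)²)) = -70622*(-27859 + (-4485 + 46*64)) = -70622*(-27859 + (-4485 + 2944)) = -70622*(-27859 - 1541) = -70622*(-29400) = 2076286800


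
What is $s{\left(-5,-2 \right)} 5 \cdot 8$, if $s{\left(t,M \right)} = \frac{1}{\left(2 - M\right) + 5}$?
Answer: $\frac{40}{9} \approx 4.4444$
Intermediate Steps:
$s{\left(t,M \right)} = \frac{1}{7 - M}$
$s{\left(-5,-2 \right)} 5 \cdot 8 = - \frac{1}{-7 - 2} \cdot 5 \cdot 8 = - \frac{1}{-9} \cdot 5 \cdot 8 = \left(-1\right) \left(- \frac{1}{9}\right) 5 \cdot 8 = \frac{1}{9} \cdot 5 \cdot 8 = \frac{5}{9} \cdot 8 = \frac{40}{9}$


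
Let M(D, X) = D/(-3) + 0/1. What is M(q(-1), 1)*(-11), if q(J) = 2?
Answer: 22/3 ≈ 7.3333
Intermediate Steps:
M(D, X) = -D/3 (M(D, X) = D*(-⅓) + 0*1 = -D/3 + 0 = -D/3)
M(q(-1), 1)*(-11) = -⅓*2*(-11) = -⅔*(-11) = 22/3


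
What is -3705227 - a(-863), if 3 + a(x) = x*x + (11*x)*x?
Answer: -12642452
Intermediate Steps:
a(x) = -3 + 12*x**2 (a(x) = -3 + (x*x + (11*x)*x) = -3 + (x**2 + 11*x**2) = -3 + 12*x**2)
-3705227 - a(-863) = -3705227 - (-3 + 12*(-863)**2) = -3705227 - (-3 + 12*744769) = -3705227 - (-3 + 8937228) = -3705227 - 1*8937225 = -3705227 - 8937225 = -12642452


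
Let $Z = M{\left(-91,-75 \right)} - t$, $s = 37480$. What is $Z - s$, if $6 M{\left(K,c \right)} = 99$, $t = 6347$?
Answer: $- \frac{87621}{2} \approx -43811.0$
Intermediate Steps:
$M{\left(K,c \right)} = \frac{33}{2}$ ($M{\left(K,c \right)} = \frac{1}{6} \cdot 99 = \frac{33}{2}$)
$Z = - \frac{12661}{2}$ ($Z = \frac{33}{2} - 6347 = - \frac{12661}{2} \approx -6330.5$)
$Z - s = - \frac{12661}{2} - 37480 = - \frac{87621}{2}$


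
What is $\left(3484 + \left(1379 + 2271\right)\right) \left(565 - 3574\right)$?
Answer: $-21466206$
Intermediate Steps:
$\left(3484 + \left(1379 + 2271\right)\right) \left(565 - 3574\right) = \left(3484 + 3650\right) \left(-3009\right) = 7134 \left(-3009\right) = -21466206$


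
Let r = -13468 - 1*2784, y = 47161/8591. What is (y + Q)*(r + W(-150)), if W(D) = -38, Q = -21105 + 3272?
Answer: 2494913553180/8591 ≈ 2.9041e+8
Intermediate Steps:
y = 47161/8591 (y = 47161*(1/8591) = 47161/8591 ≈ 5.4896)
Q = -17833
r = -16252 (r = -13468 - 2784 = -16252)
(y + Q)*(r + W(-150)) = (47161/8591 - 17833)*(-16252 - 38) = -153156142/8591*(-16290) = 2494913553180/8591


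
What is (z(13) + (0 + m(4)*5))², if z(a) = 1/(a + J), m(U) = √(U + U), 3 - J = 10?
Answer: 7201/36 + 10*√2/3 ≈ 204.74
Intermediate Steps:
J = -7 (J = 3 - 1*10 = 3 - 10 = -7)
m(U) = √2*√U (m(U) = √(2*U) = √2*√U)
z(a) = 1/(-7 + a) (z(a) = 1/(a - 7) = 1/(-7 + a))
(z(13) + (0 + m(4)*5))² = (1/(-7 + 13) + (0 + (√2*√4)*5))² = (1/6 + (0 + (√2*2)*5))² = (⅙ + (0 + (2*√2)*5))² = (⅙ + (0 + 10*√2))² = (⅙ + 10*√2)²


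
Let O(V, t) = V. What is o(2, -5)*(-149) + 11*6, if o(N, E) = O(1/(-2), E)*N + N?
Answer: -83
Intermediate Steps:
o(N, E) = N/2 (o(N, E) = N/(-2) + N = -N/2 + N = N/2)
o(2, -5)*(-149) + 11*6 = ((1/2)*2)*(-149) + 11*6 = 1*(-149) + 66 = -149 + 66 = -83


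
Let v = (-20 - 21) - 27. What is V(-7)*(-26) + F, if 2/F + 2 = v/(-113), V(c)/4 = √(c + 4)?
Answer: -113/79 - 104*I*√3 ≈ -1.4304 - 180.13*I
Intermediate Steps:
v = -68 (v = -41 - 27 = -68)
V(c) = 4*√(4 + c) (V(c) = 4*√(c + 4) = 4*√(4 + c))
F = -113/79 (F = 2/(-2 - 68/(-113)) = 2/(-2 - 68*(-1/113)) = 2/(-2 + 68/113) = 2/(-158/113) = 2*(-113/158) = -113/79 ≈ -1.4304)
V(-7)*(-26) + F = (4*√(4 - 7))*(-26) - 113/79 = (4*√(-3))*(-26) - 113/79 = (4*(I*√3))*(-26) - 113/79 = (4*I*√3)*(-26) - 113/79 = -104*I*√3 - 113/79 = -113/79 - 104*I*√3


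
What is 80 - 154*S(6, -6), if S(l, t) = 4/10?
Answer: 92/5 ≈ 18.400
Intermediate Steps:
S(l, t) = ⅖ (S(l, t) = 4*(⅒) = ⅖)
80 - 154*S(6, -6) = 80 - 154*⅖ = 80 - 308/5 = 92/5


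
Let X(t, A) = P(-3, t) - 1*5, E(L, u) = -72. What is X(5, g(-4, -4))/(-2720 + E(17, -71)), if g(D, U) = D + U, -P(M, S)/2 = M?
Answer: -1/2792 ≈ -0.00035817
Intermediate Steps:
P(M, S) = -2*M
X(t, A) = 1 (X(t, A) = -2*(-3) - 1*5 = 6 - 5 = 1)
X(5, g(-4, -4))/(-2720 + E(17, -71)) = 1/(-2720 - 72) = 1/(-2792) = -1/2792*1 = -1/2792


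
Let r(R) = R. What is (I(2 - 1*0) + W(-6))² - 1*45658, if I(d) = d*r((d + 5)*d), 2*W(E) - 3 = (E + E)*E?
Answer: -165471/4 ≈ -41368.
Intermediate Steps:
W(E) = 3/2 + E² (W(E) = 3/2 + ((E + E)*E)/2 = 3/2 + ((2*E)*E)/2 = 3/2 + (2*E²)/2 = 3/2 + E²)
I(d) = d²*(5 + d) (I(d) = d*((d + 5)*d) = d*((5 + d)*d) = d*(d*(5 + d)) = d²*(5 + d))
(I(2 - 1*0) + W(-6))² - 1*45658 = ((2 - 1*0)²*(5 + (2 - 1*0)) + (3/2 + (-6)²))² - 1*45658 = ((2 + 0)²*(5 + (2 + 0)) + (3/2 + 36))² - 45658 = (2²*(5 + 2) + 75/2)² - 45658 = (4*7 + 75/2)² - 45658 = (28 + 75/2)² - 45658 = (131/2)² - 45658 = 17161/4 - 45658 = -165471/4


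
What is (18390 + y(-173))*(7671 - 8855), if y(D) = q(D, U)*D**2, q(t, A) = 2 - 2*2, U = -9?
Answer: 49098112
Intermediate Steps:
q(t, A) = -2 (q(t, A) = 2 - 4 = -2)
y(D) = -2*D**2
(18390 + y(-173))*(7671 - 8855) = (18390 - 2*(-173)**2)*(7671 - 8855) = (18390 - 2*29929)*(-1184) = (18390 - 59858)*(-1184) = -41468*(-1184) = 49098112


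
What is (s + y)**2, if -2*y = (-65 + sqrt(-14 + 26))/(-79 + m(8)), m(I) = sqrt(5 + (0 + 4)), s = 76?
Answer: 6944799/1216 + 11487*sqrt(3)/5776 ≈ 5714.6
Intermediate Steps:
m(I) = 3 (m(I) = sqrt(5 + 4) = sqrt(9) = 3)
y = -65/152 + sqrt(3)/76 (y = -(-65 + sqrt(-14 + 26))/(2*(-79 + 3)) = -(-65 + sqrt(12))/(2*(-76)) = -(-65 + 2*sqrt(3))*(-1)/(2*76) = -(65/76 - sqrt(3)/38)/2 = -65/152 + sqrt(3)/76 ≈ -0.40484)
(s + y)**2 = (76 + (-65/152 + sqrt(3)/76))**2 = (11487/152 + sqrt(3)/76)**2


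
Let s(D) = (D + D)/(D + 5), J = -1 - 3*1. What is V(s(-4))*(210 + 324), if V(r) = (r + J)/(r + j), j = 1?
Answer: 6408/7 ≈ 915.43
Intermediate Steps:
J = -4 (J = -1 - 3 = -4)
s(D) = 2*D/(5 + D) (s(D) = (2*D)/(5 + D) = 2*D/(5 + D))
V(r) = (-4 + r)/(1 + r) (V(r) = (r - 4)/(r + 1) = (-4 + r)/(1 + r))
V(s(-4))*(210 + 324) = ((-4 + 2*(-4)/(5 - 4))/(1 + 2*(-4)/(5 - 4)))*(210 + 324) = ((-4 + 2*(-4)/1)/(1 + 2*(-4)/1))*534 = ((-4 + 2*(-4)*1)/(1 + 2*(-4)*1))*534 = ((-4 - 8)/(1 - 8))*534 = (-12/(-7))*534 = -⅐*(-12)*534 = (12/7)*534 = 6408/7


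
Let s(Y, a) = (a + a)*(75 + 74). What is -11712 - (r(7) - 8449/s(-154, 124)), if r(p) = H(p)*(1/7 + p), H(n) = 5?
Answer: -3038651625/258664 ≈ -11747.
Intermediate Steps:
s(Y, a) = 298*a (s(Y, a) = (2*a)*149 = 298*a)
r(p) = 5/7 + 5*p (r(p) = 5*(1/7 + p) = 5/7 + 5*p)
-11712 - (r(7) - 8449/s(-154, 124)) = -11712 - ((5/7 + 5*7) - 8449/(298*124)) = -11712 - ((5/7 + 35) - 8449/36952) = -11712 - (250/7 - 8449/36952) = -11712 - 1*9178857/258664 = -11712 - 9178857/258664 = -3038651625/258664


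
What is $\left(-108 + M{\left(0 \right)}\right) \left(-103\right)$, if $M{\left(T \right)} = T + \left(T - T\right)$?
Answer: $11124$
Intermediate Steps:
$M{\left(T \right)} = T$ ($M{\left(T \right)} = T + 0 = T$)
$\left(-108 + M{\left(0 \right)}\right) \left(-103\right) = \left(-108 + 0\right) \left(-103\right) = \left(-108\right) \left(-103\right) = 11124$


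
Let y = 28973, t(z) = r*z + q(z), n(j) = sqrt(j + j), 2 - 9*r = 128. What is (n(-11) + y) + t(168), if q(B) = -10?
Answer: 26611 + I*sqrt(22) ≈ 26611.0 + 4.6904*I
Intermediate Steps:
r = -14 (r = 2/9 - 1/9*128 = 2/9 - 128/9 = -14)
n(j) = sqrt(2)*sqrt(j) (n(j) = sqrt(2*j) = sqrt(2)*sqrt(j))
t(z) = -10 - 14*z (t(z) = -14*z - 10 = -10 - 14*z)
(n(-11) + y) + t(168) = (sqrt(2)*sqrt(-11) + 28973) + (-10 - 14*168) = (sqrt(2)*(I*sqrt(11)) + 28973) + (-10 - 2352) = (I*sqrt(22) + 28973) - 2362 = (28973 + I*sqrt(22)) - 2362 = 26611 + I*sqrt(22)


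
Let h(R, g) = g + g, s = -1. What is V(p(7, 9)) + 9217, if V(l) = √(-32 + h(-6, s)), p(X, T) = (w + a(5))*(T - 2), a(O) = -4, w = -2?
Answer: 9217 + I*√34 ≈ 9217.0 + 5.831*I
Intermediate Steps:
p(X, T) = 12 - 6*T (p(X, T) = (-2 - 4)*(T - 2) = -6*(-2 + T) = 12 - 6*T)
h(R, g) = 2*g
V(l) = I*√34 (V(l) = √(-32 + 2*(-1)) = √(-32 - 2) = √(-34) = I*√34)
V(p(7, 9)) + 9217 = I*√34 + 9217 = 9217 + I*√34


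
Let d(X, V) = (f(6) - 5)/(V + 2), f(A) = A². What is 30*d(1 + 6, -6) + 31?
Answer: -403/2 ≈ -201.50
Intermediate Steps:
d(X, V) = 31/(2 + V) (d(X, V) = (6² - 5)/(V + 2) = (36 - 5)/(2 + V) = 31/(2 + V))
30*d(1 + 6, -6) + 31 = 30*(31/(2 - 6)) + 31 = 30*(31/(-4)) + 31 = 30*(31*(-¼)) + 31 = 30*(-31/4) + 31 = -465/2 + 31 = -403/2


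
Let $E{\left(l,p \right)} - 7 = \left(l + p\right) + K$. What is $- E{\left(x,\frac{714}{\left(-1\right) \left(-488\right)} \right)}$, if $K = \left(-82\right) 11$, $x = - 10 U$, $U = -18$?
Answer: $\frac{174103}{244} \approx 713.54$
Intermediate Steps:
$x = 180$ ($x = \left(-10\right) \left(-18\right) = 180$)
$K = -902$
$E{\left(l,p \right)} = -895 + l + p$ ($E{\left(l,p \right)} = 7 - \left(902 - l - p\right) = 7 + \left(-902 + l + p\right) = -895 + l + p$)
$- E{\left(x,\frac{714}{\left(-1\right) \left(-488\right)} \right)} = - (-895 + 180 + \frac{714}{\left(-1\right) \left(-488\right)}) = - (-895 + 180 + \frac{714}{488}) = - (-895 + 180 + 714 \cdot \frac{1}{488}) = - (-895 + 180 + \frac{357}{244}) = \left(-1\right) \left(- \frac{174103}{244}\right) = \frac{174103}{244}$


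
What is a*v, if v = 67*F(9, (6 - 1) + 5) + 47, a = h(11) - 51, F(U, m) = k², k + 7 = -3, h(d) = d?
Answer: -269880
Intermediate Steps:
k = -10 (k = -7 - 3 = -10)
F(U, m) = 100 (F(U, m) = (-10)² = 100)
a = -40 (a = 11 - 51 = -40)
v = 6747 (v = 67*100 + 47 = 6700 + 47 = 6747)
a*v = -40*6747 = -269880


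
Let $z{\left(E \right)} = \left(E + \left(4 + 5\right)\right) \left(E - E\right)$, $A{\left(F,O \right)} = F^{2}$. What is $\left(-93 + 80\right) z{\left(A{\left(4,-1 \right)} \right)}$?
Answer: $0$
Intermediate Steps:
$z{\left(E \right)} = 0$ ($z{\left(E \right)} = \left(E + 9\right) 0 = \left(9 + E\right) 0 = 0$)
$\left(-93 + 80\right) z{\left(A{\left(4,-1 \right)} \right)} = \left(-93 + 80\right) 0 = \left(-13\right) 0 = 0$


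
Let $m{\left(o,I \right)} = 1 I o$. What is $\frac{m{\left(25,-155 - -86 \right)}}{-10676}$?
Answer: $\frac{1725}{10676} \approx 0.16158$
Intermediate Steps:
$m{\left(o,I \right)} = I o$
$\frac{m{\left(25,-155 - -86 \right)}}{-10676} = \frac{\left(-155 - -86\right) 25}{-10676} = \left(-155 + 86\right) 25 \left(- \frac{1}{10676}\right) = \left(-69\right) 25 \left(- \frac{1}{10676}\right) = \left(-1725\right) \left(- \frac{1}{10676}\right) = \frac{1725}{10676}$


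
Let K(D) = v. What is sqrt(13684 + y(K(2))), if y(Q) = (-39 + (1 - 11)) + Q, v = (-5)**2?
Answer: 2*sqrt(3415) ≈ 116.88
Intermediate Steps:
v = 25
K(D) = 25
y(Q) = -49 + Q (y(Q) = (-39 - 10) + Q = -49 + Q)
sqrt(13684 + y(K(2))) = sqrt(13684 + (-49 + 25)) = sqrt(13684 - 24) = sqrt(13660) = 2*sqrt(3415)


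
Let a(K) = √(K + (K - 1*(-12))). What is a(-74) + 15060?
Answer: 15060 + 2*I*√34 ≈ 15060.0 + 11.662*I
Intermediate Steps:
a(K) = √(12 + 2*K) (a(K) = √(K + (K + 12)) = √(K + (12 + K)) = √(12 + 2*K))
a(-74) + 15060 = √(12 + 2*(-74)) + 15060 = √(12 - 148) + 15060 = √(-136) + 15060 = 2*I*√34 + 15060 = 15060 + 2*I*√34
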